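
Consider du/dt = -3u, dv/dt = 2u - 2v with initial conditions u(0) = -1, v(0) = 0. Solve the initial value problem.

u(t) = -e^(-3t), v(t) = -2e^(-2t) + 2e^(-3t)

Coefficient matrix A = [[-3, 0], [2, -2]].
Characteristic polynomial det(A - λI) = λ^2 + 5λ + 6 = 0.
Eigenvalues λ = -3, -2.
For λ=-3: (A-λI) row 2 is [2, 1], so an eigenvector is (1, -2).
For λ=-2: (A-λI) row 1 is [-1, 0], so an eigenvector is (0, 1).
General solution: c_1e^(-3t)(1,-2) + c_2e^(-2t)(0,1).
Applying u(0)=-1, v(0)=0 gives c_1=-1, c_2=-2.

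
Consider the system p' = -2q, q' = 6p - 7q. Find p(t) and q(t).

p(t) = -C_1e^(-4t) + 2C_2e^(-3t), q(t) = -2C_1e^(-4t) + 3C_2e^(-3t)

Coefficient matrix A = [[0, -2], [6, -7]].
Characteristic polynomial det(A - λI) = λ^2 + 7λ + 12 = 0.
Eigenvalues λ = -4, -3.
For λ=-4: (A-λI) row 1 is [4, -2], so an eigenvector is (-1, -2).
For λ=-3: (A-λI) row 1 is [3, -2], so an eigenvector is (2, 3).
General solution: C_1e^(-4t)(-1,-2) + C_2e^(-3t)(2,3).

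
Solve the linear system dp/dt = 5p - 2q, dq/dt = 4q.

p(t) = C_1e^(5t) + 2C_2e^(4t), q(t) = C_2e^(4t)

Coefficient matrix A = [[5, -2], [0, 4]].
Characteristic polynomial det(A - λI) = λ^2 - 9λ + 20 = 0.
Eigenvalues λ = 5, 4.
For λ=5: (A-λI) row 1 is [0, -2], so an eigenvector is (1, 0).
For λ=4: (A-λI) row 1 is [1, -2], so an eigenvector is (2, 1).
General solution: C_1e^(5t)(1,0) + C_2e^(4t)(2,1).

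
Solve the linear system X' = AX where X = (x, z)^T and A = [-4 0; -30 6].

x(t) = -K_1e^(-4t), z(t) = -3K_1e^(-4t) + K_2e^(6t)

Coefficient matrix A = [[-4, 0], [-30, 6]].
Characteristic polynomial det(A - λI) = λ^2 - 2λ - 24 = 0.
Eigenvalues λ = -4, 6.
For λ=-4: (A-λI) row 2 is [-30, 10], so an eigenvector is (-1, -3).
For λ=6: (A-λI) row 1 is [-10, 0], so an eigenvector is (0, 1).
General solution: K_1e^(-4t)(-1,-3) + K_2e^(6t)(0,1).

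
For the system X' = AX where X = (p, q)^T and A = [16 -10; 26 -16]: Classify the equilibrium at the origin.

A = [[16,-10],[26,-16]]; det(A-λI) = λ^2 + 4.
λ = 0 ± 2i: zero real part.

center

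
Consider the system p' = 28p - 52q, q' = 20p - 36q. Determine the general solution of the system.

p(t) = -3c_1e^(-4t)sin(4t) - 2c_1e^(-4t)cos(4t) - 2c_2e^(-4t)sin(4t) + 3c_2e^(-4t)cos(4t), q(t) = -2c_1e^(-4t)sin(4t) - c_1e^(-4t)cos(4t) - c_2e^(-4t)sin(4t) + 2c_2e^(-4t)cos(4t)

Coefficient matrix A = [[28, -52], [20, -36]].
Characteristic polynomial det(A - λI) = λ^2 + 8λ + 32 = 0.
Eigenvalues λ = -4 ± 4i (complex conjugate pair).
For λ=-4+4i: an eigenvector is (-2,-1) - i(-3,-2) = (-2 + 3i, -1 + 2i).
A real fundamental pair from Re and Im of e^((-4+4i)t)v: X_1 = e^(-4t)(cos(4t)·(-2,-1) + sin(4t)·(-3,-2)), X_2 = e^(-4t)(sin(4t)·(-2,-1) - cos(4t)·(-3,-2)).
General solution: c_1X_1 + c_2X_2.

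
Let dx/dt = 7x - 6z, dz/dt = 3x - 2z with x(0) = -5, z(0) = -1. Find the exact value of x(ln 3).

-639

A = [[7,-6],[3,-2]]; eigenvalues λ = 1, 4.
Eigenvectors: (-1,-1) for λ=1, (2,1) for λ=4.
From the initial condition, c_1 = -3, c_2 = -4.
x(ln 3) = (-3)(3^1)(-1) + (-4)(3^4)(2) = -639.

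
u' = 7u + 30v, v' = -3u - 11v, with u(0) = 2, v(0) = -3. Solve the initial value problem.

Coefficient matrix A = [[7, 30], [-3, -11]].
Characteristic polynomial det(A - λI) = λ^2 + 4λ + 13 = 0.
Eigenvalues λ = -2 ± 3i (complex conjugate pair).
For λ=-2+3i: an eigenvector is (3,-1) - i(-1,0) = (3 + i, -1).
A real fundamental pair from Re and Im of e^((-2+3i)t)v: X_1 = e^(-2t)(cos(3t)·(3,-1) + sin(3t)·(-1,0)), X_2 = e^(-2t)(sin(3t)·(3,-1) - cos(3t)·(-1,0)).
General solution: K_1X_1 + K_2X_2.
Applying u(0)=2, v(0)=-3 gives K_1=3, K_2=-7.

u(t) = -24e^(-2t)sin(3t) + 2e^(-2t)cos(3t), v(t) = 7e^(-2t)sin(3t) - 3e^(-2t)cos(3t)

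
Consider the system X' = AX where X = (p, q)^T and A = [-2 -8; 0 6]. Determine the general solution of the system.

Coefficient matrix A = [[-2, -8], [0, 6]].
Characteristic polynomial det(A - λI) = λ^2 - 4λ - 12 = 0.
Eigenvalues λ = 6, -2.
For λ=6: (A-λI) row 1 is [-8, -8], so an eigenvector is (-1, 1).
For λ=-2: (A-λI) row 1 is [0, -8], so an eigenvector is (1, 0).
General solution: C_1e^(6t)(-1,1) + C_2e^(-2t)(1,0).

p(t) = -C_1e^(6t) + C_2e^(-2t), q(t) = C_1e^(6t)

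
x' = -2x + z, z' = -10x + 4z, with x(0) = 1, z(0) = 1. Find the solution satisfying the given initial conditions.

Coefficient matrix A = [[-2, 1], [-10, 4]].
Characteristic polynomial det(A - λI) = λ^2 - 2λ + 2 = 0.
Eigenvalues λ = 1 ± i (complex conjugate pair).
For λ=1+i: an eigenvector is (0,1) - i(1,3) = (0 - i, 1 - 3i).
A real fundamental pair from Re and Im of e^((1+i)t)v: X_1 = e^(t)(cos(t)·(0,1) + sin(t)·(1,3)), X_2 = e^(t)(sin(t)·(0,1) - cos(t)·(1,3)).
General solution: C_1X_1 + C_2X_2.
Applying x(0)=1, z(0)=1 gives C_1=-2, C_2=-1.

x(t) = -2e^(t)sin(t) + e^(t)cos(t), z(t) = -7e^(t)sin(t) + e^(t)cos(t)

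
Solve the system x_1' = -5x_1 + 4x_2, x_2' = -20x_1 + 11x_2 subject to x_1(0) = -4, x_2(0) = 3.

x_1(t) = 11e^(3t)sin(4t) - 4e^(3t)cos(4t), x_2(t) = 26e^(3t)sin(4t) + 3e^(3t)cos(4t)

Coefficient matrix A = [[-5, 4], [-20, 11]].
Characteristic polynomial det(A - λI) = λ^2 - 6λ + 25 = 0.
Eigenvalues λ = 3 ± 4i (complex conjugate pair).
For λ=3+4i: an eigenvector is (0,1) - i(1,2) = (0 - i, 1 - 2i).
A real fundamental pair from Re and Im of e^((3+4i)t)v: X_1 = e^(3t)(cos(4t)·(0,1) + sin(4t)·(1,2)), X_2 = e^(3t)(sin(4t)·(0,1) - cos(4t)·(1,2)).
General solution: C_1X_1 + C_2X_2.
Applying x_1(0)=-4, x_2(0)=3 gives C_1=11, C_2=4.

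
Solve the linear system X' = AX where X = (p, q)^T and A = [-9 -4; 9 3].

p(t) = 2C_1e^(-3t) + 2C_2te^(-3t) - C_2e^(-3t), q(t) = -3C_1e^(-3t) - 3C_2te^(-3t) + C_2e^(-3t)

Coefficient matrix A = [[-9, -4], [9, 3]].
Characteristic polynomial det(A - λI) = λ^2 + 6λ + 9 = 0.
Single eigenvalue λ = -3 with algebraic multiplicity 2.
Eigenvector v = (2,-3); generalized eigenvector w with (A-λI)w=v is (-1,1).
General solution: e^(-3t)[C_1·v + C_2·(t·v + w)].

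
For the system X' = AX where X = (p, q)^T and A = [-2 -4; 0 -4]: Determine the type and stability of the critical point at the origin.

stable node

A = [[-2,-4],[0,-4]]; det(A-λI) = λ^2 + 6λ + 8.
λ = -2, -4: both negative.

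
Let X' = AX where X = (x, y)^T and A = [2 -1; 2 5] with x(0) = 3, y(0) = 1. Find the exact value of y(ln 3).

A = [[2,-1],[2,5]]; eigenvalues λ = 4, 3.
Eigenvectors: (1,-2) for λ=4, (1,-1) for λ=3.
From the initial condition, c_1 = -4, c_2 = 7.
y(ln 3) = (-4)(3^4)(-2) + (7)(3^3)(-1) = 459.

459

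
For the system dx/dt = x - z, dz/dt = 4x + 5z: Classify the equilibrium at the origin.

unstable improper node

A = [[1,-1],[4,5]]; det(A-λI) = λ^2 - 6λ + 9.
repeated λ = 3 with a single eigenvector.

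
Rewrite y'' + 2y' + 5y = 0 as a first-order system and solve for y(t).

Let x_1 = y, x_2 = y'. Then x_1' = x_2 and x_2' = -5x_1 - 2x_2.
A = [[0,1],[-5,-2]]; det(A-λI) = λ^2 + 2λ + 5.
Eigenvalues λ = -1 ± 2i.

y(t) = C_1e^(-t)cos(2t) + C_2e^(-t)sin(2t)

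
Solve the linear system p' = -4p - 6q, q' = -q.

p(t) = 2c_1e^(-t) + c_2e^(-4t), q(t) = -c_1e^(-t)

Coefficient matrix A = [[-4, -6], [0, -1]].
Characteristic polynomial det(A - λI) = λ^2 + 5λ + 4 = 0.
Eigenvalues λ = -1, -4.
For λ=-1: (A-λI) row 1 is [-3, -6], so an eigenvector is (2, -1).
For λ=-4: (A-λI) row 1 is [0, -6], so an eigenvector is (1, 0).
General solution: c_1e^(-t)(2,-1) + c_2e^(-4t)(1,0).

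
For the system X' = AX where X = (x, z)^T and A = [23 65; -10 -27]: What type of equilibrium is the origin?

A = [[23,65],[-10,-27]]; det(A-λI) = λ^2 + 4λ + 29.
λ = -2 ± 5i: negative real part.

stable spiral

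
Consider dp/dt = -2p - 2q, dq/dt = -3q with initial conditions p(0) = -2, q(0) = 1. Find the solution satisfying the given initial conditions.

p(t) = -4e^(-2t) + 2e^(-3t), q(t) = e^(-3t)

Coefficient matrix A = [[-2, -2], [0, -3]].
Characteristic polynomial det(A - λI) = λ^2 + 5λ + 6 = 0.
Eigenvalues λ = -3, -2.
For λ=-3: (A-λI) row 1 is [1, -2], so an eigenvector is (-2, -1).
For λ=-2: (A-λI) row 1 is [0, -2], so an eigenvector is (1, 0).
General solution: C_1e^(-3t)(-2,-1) + C_2e^(-2t)(1,0).
Applying p(0)=-2, q(0)=1 gives C_1=-1, C_2=-4.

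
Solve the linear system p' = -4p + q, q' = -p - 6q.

Coefficient matrix A = [[-4, 1], [-1, -6]].
Characteristic polynomial det(A - λI) = λ^2 + 10λ + 25 = 0.
Single eigenvalue λ = -5 with algebraic multiplicity 2.
Eigenvector v = (-1,1); generalized eigenvector w with (A-λI)w=v is (1,-2).
General solution: e^(-5t)[c_1·v + c_2·(t·v + w)].

p(t) = -c_1e^(-5t) - c_2te^(-5t) + c_2e^(-5t), q(t) = c_1e^(-5t) + c_2te^(-5t) - 2c_2e^(-5t)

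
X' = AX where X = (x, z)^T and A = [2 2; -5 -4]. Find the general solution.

x(t) = K_1e^(-t)sin(t) - K_1e^(-t)cos(t) - K_2e^(-t)sin(t) - K_2e^(-t)cos(t), z(t) = -K_1e^(-t)sin(t) + 2K_1e^(-t)cos(t) + 2K_2e^(-t)sin(t) + K_2e^(-t)cos(t)

Coefficient matrix A = [[2, 2], [-5, -4]].
Characteristic polynomial det(A - λI) = λ^2 + 2λ + 2 = 0.
Eigenvalues λ = -1 ± i (complex conjugate pair).
For λ=-1+i: an eigenvector is (-1,2) - i(1,-1) = (-1 - i, 2 + i).
A real fundamental pair from Re and Im of e^((-1+i)t)v: X_1 = e^(-t)(cos(t)·(-1,2) + sin(t)·(1,-1)), X_2 = e^(-t)(sin(t)·(-1,2) - cos(t)·(1,-1)).
General solution: K_1X_1 + K_2X_2.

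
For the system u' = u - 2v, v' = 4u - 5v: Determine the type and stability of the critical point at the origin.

A = [[1,-2],[4,-5]]; det(A-λI) = λ^2 + 4λ + 3.
λ = -3, -1: both negative.

stable node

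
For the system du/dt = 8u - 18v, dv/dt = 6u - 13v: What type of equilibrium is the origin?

stable node

A = [[8,-18],[6,-13]]; det(A-λI) = λ^2 + 5λ + 4.
λ = -1, -4: both negative.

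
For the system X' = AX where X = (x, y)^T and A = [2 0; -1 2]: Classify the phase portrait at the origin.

unstable improper node

A = [[2,0],[-1,2]]; det(A-λI) = λ^2 - 4λ + 4.
repeated λ = 2 with a single eigenvector.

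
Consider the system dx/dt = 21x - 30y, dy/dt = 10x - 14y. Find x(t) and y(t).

Coefficient matrix A = [[21, -30], [10, -14]].
Characteristic polynomial det(A - λI) = λ^2 - 7λ + 6 = 0.
Eigenvalues λ = 1, 6.
For λ=1: (A-λI) row 1 is [20, -30], so an eigenvector is (3, 2).
For λ=6: (A-λI) row 1 is [15, -30], so an eigenvector is (-2, -1).
General solution: C_1e^(t)(3,2) + C_2e^(6t)(-2,-1).

x(t) = 3C_1e^(t) - 2C_2e^(6t), y(t) = 2C_1e^(t) - C_2e^(6t)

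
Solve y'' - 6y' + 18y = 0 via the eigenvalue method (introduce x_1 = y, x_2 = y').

Let x_1 = y, x_2 = y'. Then x_1' = x_2 and x_2' = -18x_1 + 6x_2.
A = [[0,1],[-18,6]]; det(A-λI) = λ^2 - 6λ + 18.
Eigenvalues λ = 3 ± 3i.

y(t) = c_1e^(3t)cos(3t) + c_2e^(3t)sin(3t)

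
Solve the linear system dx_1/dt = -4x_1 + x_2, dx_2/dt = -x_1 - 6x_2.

x_1(t) = K_1e^(-5t) + K_2te^(-5t) - K_2e^(-5t), x_2(t) = -K_1e^(-5t) - K_2te^(-5t) + 2K_2e^(-5t)

Coefficient matrix A = [[-4, 1], [-1, -6]].
Characteristic polynomial det(A - λI) = λ^2 + 10λ + 25 = 0.
Single eigenvalue λ = -5 with algebraic multiplicity 2.
Eigenvector v = (1,-1); generalized eigenvector w with (A-λI)w=v is (-1,2).
General solution: e^(-5t)[K_1·v + K_2·(t·v + w)].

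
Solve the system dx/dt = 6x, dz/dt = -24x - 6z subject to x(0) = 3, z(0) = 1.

Coefficient matrix A = [[6, 0], [-24, -6]].
Characteristic polynomial det(A - λI) = λ^2 - 36 = 0.
Eigenvalues λ = 6, -6.
For λ=6: (A-λI) row 2 is [-24, -12], so an eigenvector is (-1, 2).
For λ=-6: (A-λI) row 1 is [12, 0], so an eigenvector is (0, -1).
General solution: K_1e^(6t)(-1,2) + K_2e^(-6t)(0,-1).
Applying x(0)=3, z(0)=1 gives K_1=-3, K_2=-7.

x(t) = 3e^(6t), z(t) = -6e^(6t) + 7e^(-6t)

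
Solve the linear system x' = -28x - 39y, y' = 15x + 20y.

Coefficient matrix A = [[-28, -39], [15, 20]].
Characteristic polynomial det(A - λI) = λ^2 + 8λ + 25 = 0.
Eigenvalues λ = -4 ± 3i (complex conjugate pair).
For λ=-4+3i: an eigenvector is (3,-2) - i(2,-1) = (3 - 2i, -2 + i).
A real fundamental pair from Re and Im of e^((-4+3i)t)v: X_1 = e^(-4t)(cos(3t)·(3,-2) + sin(3t)·(2,-1)), X_2 = e^(-4t)(sin(3t)·(3,-2) - cos(3t)·(2,-1)).
General solution: K_1X_1 + K_2X_2.

x(t) = 2K_1e^(-4t)sin(3t) + 3K_1e^(-4t)cos(3t) + 3K_2e^(-4t)sin(3t) - 2K_2e^(-4t)cos(3t), y(t) = -K_1e^(-4t)sin(3t) - 2K_1e^(-4t)cos(3t) - 2K_2e^(-4t)sin(3t) + K_2e^(-4t)cos(3t)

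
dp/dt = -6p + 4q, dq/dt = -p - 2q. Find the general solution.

p(t) = 2K_1e^(-4t) + 2K_2te^(-4t) - K_2e^(-4t), q(t) = K_1e^(-4t) + K_2te^(-4t)

Coefficient matrix A = [[-6, 4], [-1, -2]].
Characteristic polynomial det(A - λI) = λ^2 + 8λ + 16 = 0.
Single eigenvalue λ = -4 with algebraic multiplicity 2.
Eigenvector v = (2,1); generalized eigenvector w with (A-λI)w=v is (-1,0).
General solution: e^(-4t)[K_1·v + K_2·(t·v + w)].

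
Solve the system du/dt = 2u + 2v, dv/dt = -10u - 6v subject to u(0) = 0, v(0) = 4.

Coefficient matrix A = [[2, 2], [-10, -6]].
Characteristic polynomial det(A - λI) = λ^2 + 4λ + 8 = 0.
Eigenvalues λ = -2 ± 2i (complex conjugate pair).
For λ=-2+2i: an eigenvector is (-1,2) - i(0,1) = (-1, 2 - i).
A real fundamental pair from Re and Im of e^((-2+2i)t)v: X_1 = e^(-2t)(cos(2t)·(-1,2) + sin(2t)·(0,1)), X_2 = e^(-2t)(sin(2t)·(-1,2) - cos(2t)·(0,1)).
General solution: C_1X_1 + C_2X_2.
Applying u(0)=0, v(0)=4 gives C_1=0, C_2=-4.

u(t) = 4e^(-2t)sin(2t), v(t) = -8e^(-2t)sin(2t) + 4e^(-2t)cos(2t)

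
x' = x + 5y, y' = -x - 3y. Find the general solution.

x(t) = -K_1e^(-t)sin(t) + 2K_1e^(-t)cos(t) + 2K_2e^(-t)sin(t) + K_2e^(-t)cos(t), y(t) = -K_1e^(-t)cos(t) - K_2e^(-t)sin(t)

Coefficient matrix A = [[1, 5], [-1, -3]].
Characteristic polynomial det(A - λI) = λ^2 + 2λ + 2 = 0.
Eigenvalues λ = -1 ± i (complex conjugate pair).
For λ=-1+i: an eigenvector is (2,-1) - i(-1,0) = (2 + i, -1).
A real fundamental pair from Re and Im of e^((-1+i)t)v: X_1 = e^(-t)(cos(t)·(2,-1) + sin(t)·(-1,0)), X_2 = e^(-t)(sin(t)·(2,-1) - cos(t)·(-1,0)).
General solution: K_1X_1 + K_2X_2.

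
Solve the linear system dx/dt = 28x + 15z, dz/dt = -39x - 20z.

x(t) = -2c_1e^(4t)sin(3t) + c_1e^(4t)cos(3t) + c_2e^(4t)sin(3t) + 2c_2e^(4t)cos(3t), z(t) = 3c_1e^(4t)sin(3t) - 2c_1e^(4t)cos(3t) - 2c_2e^(4t)sin(3t) - 3c_2e^(4t)cos(3t)

Coefficient matrix A = [[28, 15], [-39, -20]].
Characteristic polynomial det(A - λI) = λ^2 - 8λ + 25 = 0.
Eigenvalues λ = 4 ± 3i (complex conjugate pair).
For λ=4+3i: an eigenvector is (1,-2) - i(-2,3) = (1 + 2i, -2 - 3i).
A real fundamental pair from Re and Im of e^((4+3i)t)v: X_1 = e^(4t)(cos(3t)·(1,-2) + sin(3t)·(-2,3)), X_2 = e^(4t)(sin(3t)·(1,-2) - cos(3t)·(-2,3)).
General solution: c_1X_1 + c_2X_2.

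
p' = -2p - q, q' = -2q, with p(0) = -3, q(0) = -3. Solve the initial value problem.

p(t) = 3te^(-2t) - 3e^(-2t), q(t) = -3e^(-2t)

Coefficient matrix A = [[-2, -1], [0, -2]].
Characteristic polynomial det(A - λI) = λ^2 + 4λ + 4 = 0.
Single eigenvalue λ = -2 with algebraic multiplicity 2.
Eigenvector v = (1,0); generalized eigenvector w with (A-λI)w=v is (1,-1).
General solution: e^(-2t)[c_1·v + c_2·(t·v + w)].
Applying p(0)=-3, q(0)=-3 gives c_1=-6, c_2=3.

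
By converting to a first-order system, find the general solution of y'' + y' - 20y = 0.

Let x_1 = y, x_2 = y'. Then x_1' = x_2 and x_2' = 20x_1 - x_2.
A = [[0,1],[20,-1]]; det(A-λI) = λ^2 + λ - 20.
Eigenvalues λ = 4, -5 with eigenvectors (1,4), (1,-5).

y(t) = C_1e^(4t) + C_2e^(-5t)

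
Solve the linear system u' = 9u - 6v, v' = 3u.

Coefficient matrix A = [[9, -6], [3, 0]].
Characteristic polynomial det(A - λI) = λ^2 - 9λ + 18 = 0.
Eigenvalues λ = 3, 6.
For λ=3: (A-λI) row 1 is [6, -6], so an eigenvector is (-1, -1).
For λ=6: (A-λI) row 1 is [3, -6], so an eigenvector is (2, 1).
General solution: c_1e^(3t)(-1,-1) + c_2e^(6t)(2,1).

u(t) = -c_1e^(3t) + 2c_2e^(6t), v(t) = -c_1e^(3t) + c_2e^(6t)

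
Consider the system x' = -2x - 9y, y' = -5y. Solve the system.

x(t) = -c_1e^(-2t) + 3c_2e^(-5t), y(t) = c_2e^(-5t)

Coefficient matrix A = [[-2, -9], [0, -5]].
Characteristic polynomial det(A - λI) = λ^2 + 7λ + 10 = 0.
Eigenvalues λ = -2, -5.
For λ=-2: (A-λI) row 1 is [0, -9], so an eigenvector is (-1, 0).
For λ=-5: (A-λI) row 1 is [3, -9], so an eigenvector is (3, 1).
General solution: c_1e^(-2t)(-1,0) + c_2e^(-5t)(3,1).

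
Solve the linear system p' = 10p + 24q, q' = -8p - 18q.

p(t) = 2C_1e^(-2t) - 3C_2e^(-6t), q(t) = -C_1e^(-2t) + 2C_2e^(-6t)

Coefficient matrix A = [[10, 24], [-8, -18]].
Characteristic polynomial det(A - λI) = λ^2 + 8λ + 12 = 0.
Eigenvalues λ = -2, -6.
For λ=-2: (A-λI) row 1 is [12, 24], so an eigenvector is (2, -1).
For λ=-6: (A-λI) row 1 is [16, 24], so an eigenvector is (-3, 2).
General solution: C_1e^(-2t)(2,-1) + C_2e^(-6t)(-3,2).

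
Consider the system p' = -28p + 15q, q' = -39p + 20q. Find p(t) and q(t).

p(t) = K_1e^(-4t)sin(3t) - 2K_1e^(-4t)cos(3t) - 2K_2e^(-4t)sin(3t) - K_2e^(-4t)cos(3t), q(t) = 2K_1e^(-4t)sin(3t) - 3K_1e^(-4t)cos(3t) - 3K_2e^(-4t)sin(3t) - 2K_2e^(-4t)cos(3t)

Coefficient matrix A = [[-28, 15], [-39, 20]].
Characteristic polynomial det(A - λI) = λ^2 + 8λ + 25 = 0.
Eigenvalues λ = -4 ± 3i (complex conjugate pair).
For λ=-4+3i: an eigenvector is (-2,-3) - i(1,2) = (-2 - i, -3 - 2i).
A real fundamental pair from Re and Im of e^((-4+3i)t)v: X_1 = e^(-4t)(cos(3t)·(-2,-3) + sin(3t)·(1,2)), X_2 = e^(-4t)(sin(3t)·(-2,-3) - cos(3t)·(1,2)).
General solution: K_1X_1 + K_2X_2.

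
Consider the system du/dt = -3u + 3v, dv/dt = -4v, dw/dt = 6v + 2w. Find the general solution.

Coefficient matrix A = [[-3, 3, 0], [0, -4, 0], [0, 6, 2]].
det(A - λI) = 0 gives eigenvalues λ = -3, -4, 2.
For λ=-3: eigenvector (1,0,0).
For λ=-4: eigenvector (-3,1,-1).
For λ=2: eigenvector (0,0,1).
General solution: K_1e^(-3t)(1,0,0) + K_2e^(-4t)(-3,1,-1) + K_3e^(2t)(0,0,1).

u(t) = K_1e^(-3t) - 3K_2e^(-4t), v(t) = K_2e^(-4t), w(t) = -K_2e^(-4t) + K_3e^(2t)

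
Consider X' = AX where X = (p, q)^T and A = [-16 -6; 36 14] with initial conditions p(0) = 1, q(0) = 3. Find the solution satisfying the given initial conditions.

p(t) = -5e^(2t) + 6e^(-4t), q(t) = 15e^(2t) - 12e^(-4t)

Coefficient matrix A = [[-16, -6], [36, 14]].
Characteristic polynomial det(A - λI) = λ^2 + 2λ - 8 = 0.
Eigenvalues λ = 2, -4.
For λ=2: (A-λI) row 1 is [-18, -6], so an eigenvector is (1, -3).
For λ=-4: (A-λI) row 1 is [-12, -6], so an eigenvector is (1, -2).
General solution: K_1e^(2t)(1,-3) + K_2e^(-4t)(1,-2).
Applying p(0)=1, q(0)=3 gives K_1=-5, K_2=6.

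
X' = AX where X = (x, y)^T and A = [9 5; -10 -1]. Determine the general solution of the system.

Coefficient matrix A = [[9, 5], [-10, -1]].
Characteristic polynomial det(A - λI) = λ^2 - 8λ + 41 = 0.
Eigenvalues λ = 4 ± 5i (complex conjugate pair).
For λ=4+5i: an eigenvector is (-1,1) - i(0,1) = (-1, 1 - i).
A real fundamental pair from Re and Im of e^((4+5i)t)v: X_1 = e^(4t)(cos(5t)·(-1,1) + sin(5t)·(0,1)), X_2 = e^(4t)(sin(5t)·(-1,1) - cos(5t)·(0,1)).
General solution: K_1X_1 + K_2X_2.

x(t) = -K_1e^(4t)cos(5t) - K_2e^(4t)sin(5t), y(t) = K_1e^(4t)sin(5t) + K_1e^(4t)cos(5t) + K_2e^(4t)sin(5t) - K_2e^(4t)cos(5t)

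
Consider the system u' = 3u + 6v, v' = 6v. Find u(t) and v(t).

Coefficient matrix A = [[3, 6], [0, 6]].
Characteristic polynomial det(A - λI) = λ^2 - 9λ + 18 = 0.
Eigenvalues λ = 3, 6.
For λ=3: (A-λI) row 1 is [0, 6], so an eigenvector is (1, 0).
For λ=6: (A-λI) row 1 is [-3, 6], so an eigenvector is (2, 1).
General solution: c_1e^(3t)(1,0) + c_2e^(6t)(2,1).

u(t) = c_1e^(3t) + 2c_2e^(6t), v(t) = c_2e^(6t)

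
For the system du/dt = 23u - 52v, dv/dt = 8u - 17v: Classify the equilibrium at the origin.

A = [[23,-52],[8,-17]]; det(A-λI) = λ^2 - 6λ + 25.
λ = 3 ± 4i: positive real part.

unstable spiral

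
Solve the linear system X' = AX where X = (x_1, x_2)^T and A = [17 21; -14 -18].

Coefficient matrix A = [[17, 21], [-14, -18]].
Characteristic polynomial det(A - λI) = λ^2 + λ - 12 = 0.
Eigenvalues λ = -4, 3.
For λ=-4: (A-λI) row 1 is [21, 21], so an eigenvector is (1, -1).
For λ=3: (A-λI) row 1 is [14, 21], so an eigenvector is (3, -2).
General solution: c_1e^(-4t)(1,-1) + c_2e^(3t)(3,-2).

x_1(t) = c_1e^(-4t) + 3c_2e^(3t), x_2(t) = -c_1e^(-4t) - 2c_2e^(3t)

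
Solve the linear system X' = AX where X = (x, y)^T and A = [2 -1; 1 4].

Coefficient matrix A = [[2, -1], [1, 4]].
Characteristic polynomial det(A - λI) = λ^2 - 6λ + 9 = 0.
Single eigenvalue λ = 3 with algebraic multiplicity 2.
Eigenvector v = (1,-1); generalized eigenvector w with (A-λI)w=v is (1,-2).
General solution: e^(3t)[C_1·v + C_2·(t·v + w)].

x(t) = C_1e^(3t) + C_2te^(3t) + C_2e^(3t), y(t) = -C_1e^(3t) - C_2te^(3t) - 2C_2e^(3t)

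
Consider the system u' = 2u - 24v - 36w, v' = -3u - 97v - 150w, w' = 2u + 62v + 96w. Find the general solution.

Coefficient matrix A = [[2, -24, -36], [-3, -97, -150], [2, 62, 96]].
det(A - λI) = 0 gives eigenvalues λ = 3, 2, -4.
For λ=3: eigenvector (0,3,-2).
For λ=2: eigenvector (1,3,-2).
For λ=-4: eigenvector (2,8,-5).
General solution: K_1e^(3t)(0,3,-2) + K_2e^(2t)(1,3,-2) + K_3e^(-4t)(2,8,-5).

u(t) = K_2e^(2t) + 2K_3e^(-4t), v(t) = 3K_1e^(3t) + 3K_2e^(2t) + 8K_3e^(-4t), w(t) = -2K_1e^(3t) - 2K_2e^(2t) - 5K_3e^(-4t)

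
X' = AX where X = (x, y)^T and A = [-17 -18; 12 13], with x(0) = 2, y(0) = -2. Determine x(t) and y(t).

x(t) = 2e^(t), y(t) = -2e^(t)

Coefficient matrix A = [[-17, -18], [12, 13]].
Characteristic polynomial det(A - λI) = λ^2 + 4λ - 5 = 0.
Eigenvalues λ = -5, 1.
For λ=-5: (A-λI) row 1 is [-12, -18], so an eigenvector is (3, -2).
For λ=1: (A-λI) row 1 is [-18, -18], so an eigenvector is (-1, 1).
General solution: C_1e^(-5t)(3,-2) + C_2e^(t)(-1,1).
Applying x(0)=2, y(0)=-2 gives C_1=0, C_2=-2.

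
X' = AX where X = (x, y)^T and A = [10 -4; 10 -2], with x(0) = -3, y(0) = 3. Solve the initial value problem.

x(t) = -15e^(4t)sin(2t) - 3e^(4t)cos(2t), y(t) = -24e^(4t)sin(2t) + 3e^(4t)cos(2t)

Coefficient matrix A = [[10, -4], [10, -2]].
Characteristic polynomial det(A - λI) = λ^2 - 8λ + 20 = 0.
Eigenvalues λ = 4 ± 2i (complex conjugate pair).
For λ=4+2i: an eigenvector is (1,1) - i(1,2) = (1 - i, 1 - 2i).
A real fundamental pair from Re and Im of e^((4+2i)t)v: X_1 = e^(4t)(cos(2t)·(1,1) + sin(2t)·(1,2)), X_2 = e^(4t)(sin(2t)·(1,1) - cos(2t)·(1,2)).
General solution: K_1X_1 + K_2X_2.
Applying x(0)=-3, y(0)=3 gives K_1=-9, K_2=-6.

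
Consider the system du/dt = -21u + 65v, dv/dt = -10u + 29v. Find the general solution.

Coefficient matrix A = [[-21, 65], [-10, 29]].
Characteristic polynomial det(A - λI) = λ^2 - 8λ + 41 = 0.
Eigenvalues λ = 4 ± 5i (complex conjugate pair).
For λ=4+5i: an eigenvector is (-2,-1) - i(-3,-1) = (-2 + 3i, -1 + i).
A real fundamental pair from Re and Im of e^((4+5i)t)v: X_1 = e^(4t)(cos(5t)·(-2,-1) + sin(5t)·(-3,-1)), X_2 = e^(4t)(sin(5t)·(-2,-1) - cos(5t)·(-3,-1)).
General solution: C_1X_1 + C_2X_2.

u(t) = -3C_1e^(4t)sin(5t) - 2C_1e^(4t)cos(5t) - 2C_2e^(4t)sin(5t) + 3C_2e^(4t)cos(5t), v(t) = -C_1e^(4t)sin(5t) - C_1e^(4t)cos(5t) - C_2e^(4t)sin(5t) + C_2e^(4t)cos(5t)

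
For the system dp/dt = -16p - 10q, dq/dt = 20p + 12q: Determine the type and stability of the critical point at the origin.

stable spiral

A = [[-16,-10],[20,12]]; det(A-λI) = λ^2 + 4λ + 8.
λ = -2 ± 2i: negative real part.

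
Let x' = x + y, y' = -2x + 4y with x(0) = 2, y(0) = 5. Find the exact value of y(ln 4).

A = [[1,1],[-2,4]]; eigenvalues λ = 2, 3.
Eigenvectors: (1,1) for λ=2, (-1,-2) for λ=3.
From the initial condition, c_1 = -1, c_2 = -3.
y(ln 4) = (-1)(4^2)(1) + (-3)(4^3)(-2) = 368.

368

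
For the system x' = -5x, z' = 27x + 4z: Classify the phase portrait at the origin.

saddle

A = [[-5,0],[27,4]]; det(A-λI) = λ^2 + λ - 20.
λ = -5, 4: opposite signs.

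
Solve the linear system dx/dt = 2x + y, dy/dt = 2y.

x(t) = K_1e^(2t) + K_2te^(2t) + 2K_2e^(2t), y(t) = K_2e^(2t)

Coefficient matrix A = [[2, 1], [0, 2]].
Characteristic polynomial det(A - λI) = λ^2 - 4λ + 4 = 0.
Single eigenvalue λ = 2 with algebraic multiplicity 2.
Eigenvector v = (1,0); generalized eigenvector w with (A-λI)w=v is (2,1).
General solution: e^(2t)[K_1·v + K_2·(t·v + w)].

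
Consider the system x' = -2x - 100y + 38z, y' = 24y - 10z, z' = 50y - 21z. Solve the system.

x(t) = K_1e^(-2t) - 4K_2e^(4t) - 10K_3e^(-t), y(t) = K_2e^(4t) + 2K_3e^(-t), z(t) = 2K_2e^(4t) + 5K_3e^(-t)

Coefficient matrix A = [[-2, -100, 38], [0, 24, -10], [0, 50, -21]].
det(A - λI) = 0 gives eigenvalues λ = -2, 4, -1.
For λ=-2: eigenvector (1,0,0).
For λ=4: eigenvector (-4,1,2).
For λ=-1: eigenvector (-10,2,5).
General solution: K_1e^(-2t)(1,0,0) + K_2e^(4t)(-4,1,2) + K_3e^(-t)(-10,2,5).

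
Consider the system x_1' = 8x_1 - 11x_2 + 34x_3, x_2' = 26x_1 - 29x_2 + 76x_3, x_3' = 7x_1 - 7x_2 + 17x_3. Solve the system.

Coefficient matrix A = [[8, -11, 34], [26, -29, 76], [7, -7, 17]].
det(A - λI) = 0 gives eigenvalues λ = -4, -3, 3.
For λ=-4: eigenvector (1,-2,-1).
For λ=-3: eigenvector (1,1,0).
For λ=3: eigenvector (2,4,1).
General solution: C_1e^(-4t)(1,-2,-1) + C_2e^(-3t)(1,1,0) + C_3e^(3t)(2,4,1).

x_1(t) = C_1e^(-4t) + C_2e^(-3t) + 2C_3e^(3t), x_2(t) = -2C_1e^(-4t) + C_2e^(-3t) + 4C_3e^(3t), x_3(t) = -C_1e^(-4t) + C_3e^(3t)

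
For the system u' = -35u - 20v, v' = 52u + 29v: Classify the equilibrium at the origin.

stable spiral

A = [[-35,-20],[52,29]]; det(A-λI) = λ^2 + 6λ + 25.
λ = -3 ± 4i: negative real part.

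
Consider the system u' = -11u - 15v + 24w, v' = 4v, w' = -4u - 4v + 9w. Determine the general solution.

u(t) = -K_1e^(4t) + 3K_2e^(-3t) + 2K_3e^(t), v(t) = K_1e^(4t), w(t) = K_2e^(-3t) + K_3e^(t)

Coefficient matrix A = [[-11, -15, 24], [0, 4, 0], [-4, -4, 9]].
det(A - λI) = 0 gives eigenvalues λ = 4, -3, 1.
For λ=4: eigenvector (-1,1,0).
For λ=-3: eigenvector (3,0,1).
For λ=1: eigenvector (2,0,1).
General solution: K_1e^(4t)(-1,1,0) + K_2e^(-3t)(3,0,1) + K_3e^(t)(2,0,1).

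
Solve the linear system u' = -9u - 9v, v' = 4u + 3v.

u(t) = -3K_1e^(-3t) - 3K_2te^(-3t) + 2K_2e^(-3t), v(t) = 2K_1e^(-3t) + 2K_2te^(-3t) - K_2e^(-3t)

Coefficient matrix A = [[-9, -9], [4, 3]].
Characteristic polynomial det(A - λI) = λ^2 + 6λ + 9 = 0.
Single eigenvalue λ = -3 with algebraic multiplicity 2.
Eigenvector v = (-3,2); generalized eigenvector w with (A-λI)w=v is (2,-1).
General solution: e^(-3t)[K_1·v + K_2·(t·v + w)].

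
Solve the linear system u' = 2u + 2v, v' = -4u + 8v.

u(t) = -K_1e^(4t) - K_2e^(6t), v(t) = -K_1e^(4t) - 2K_2e^(6t)

Coefficient matrix A = [[2, 2], [-4, 8]].
Characteristic polynomial det(A - λI) = λ^2 - 10λ + 24 = 0.
Eigenvalues λ = 4, 6.
For λ=4: (A-λI) row 1 is [-2, 2], so an eigenvector is (-1, -1).
For λ=6: (A-λI) row 1 is [-4, 2], so an eigenvector is (-1, -2).
General solution: K_1e^(4t)(-1,-1) + K_2e^(6t)(-1,-2).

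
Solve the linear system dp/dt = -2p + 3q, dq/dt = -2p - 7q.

Coefficient matrix A = [[-2, 3], [-2, -7]].
Characteristic polynomial det(A - λI) = λ^2 + 9λ + 20 = 0.
Eigenvalues λ = -4, -5.
For λ=-4: (A-λI) row 1 is [2, 3], so an eigenvector is (3, -2).
For λ=-5: (A-λI) row 1 is [3, 3], so an eigenvector is (1, -1).
General solution: K_1e^(-4t)(3,-2) + K_2e^(-5t)(1,-1).

p(t) = 3K_1e^(-4t) + K_2e^(-5t), q(t) = -2K_1e^(-4t) - K_2e^(-5t)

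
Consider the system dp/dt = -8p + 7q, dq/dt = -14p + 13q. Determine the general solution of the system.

Coefficient matrix A = [[-8, 7], [-14, 13]].
Characteristic polynomial det(A - λI) = λ^2 - 5λ - 6 = 0.
Eigenvalues λ = -1, 6.
For λ=-1: (A-λI) row 1 is [-7, 7], so an eigenvector is (1, 1).
For λ=6: (A-λI) row 1 is [-14, 7], so an eigenvector is (-1, -2).
General solution: K_1e^(-t)(1,1) + K_2e^(6t)(-1,-2).

p(t) = K_1e^(-t) - K_2e^(6t), q(t) = K_1e^(-t) - 2K_2e^(6t)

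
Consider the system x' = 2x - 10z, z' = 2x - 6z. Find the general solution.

Coefficient matrix A = [[2, -10], [2, -6]].
Characteristic polynomial det(A - λI) = λ^2 + 4λ + 8 = 0.
Eigenvalues λ = -2 ± 2i (complex conjugate pair).
For λ=-2+2i: an eigenvector is (1,0) - i(2,1) = (1 - 2i, 0 - i).
A real fundamental pair from Re and Im of e^((-2+2i)t)v: X_1 = e^(-2t)(cos(2t)·(1,0) + sin(2t)·(2,1)), X_2 = e^(-2t)(sin(2t)·(1,0) - cos(2t)·(2,1)).
General solution: c_1X_1 + c_2X_2.

x(t) = 2c_1e^(-2t)sin(2t) + c_1e^(-2t)cos(2t) + c_2e^(-2t)sin(2t) - 2c_2e^(-2t)cos(2t), z(t) = c_1e^(-2t)sin(2t) - c_2e^(-2t)cos(2t)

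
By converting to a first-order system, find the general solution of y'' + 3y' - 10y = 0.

y(t) = C_1e^(-5t) + C_2e^(2t)

Let x_1 = y, x_2 = y'. Then x_1' = x_2 and x_2' = 10x_1 - 3x_2.
A = [[0,1],[10,-3]]; det(A-λI) = λ^2 + 3λ - 10.
Eigenvalues λ = -5, 2 with eigenvectors (1,-5), (1,2).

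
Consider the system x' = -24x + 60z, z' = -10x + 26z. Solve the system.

x(t) = 3C_1e^(-4t) - 2C_2e^(6t), z(t) = C_1e^(-4t) - C_2e^(6t)

Coefficient matrix A = [[-24, 60], [-10, 26]].
Characteristic polynomial det(A - λI) = λ^2 - 2λ - 24 = 0.
Eigenvalues λ = -4, 6.
For λ=-4: (A-λI) row 1 is [-20, 60], so an eigenvector is (3, 1).
For λ=6: (A-λI) row 1 is [-30, 60], so an eigenvector is (-2, -1).
General solution: C_1e^(-4t)(3,1) + C_2e^(6t)(-2,-1).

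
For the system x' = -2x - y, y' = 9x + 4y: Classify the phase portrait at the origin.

A = [[-2,-1],[9,4]]; det(A-λI) = λ^2 - 2λ + 1.
repeated λ = 1 with a single eigenvector.

unstable improper node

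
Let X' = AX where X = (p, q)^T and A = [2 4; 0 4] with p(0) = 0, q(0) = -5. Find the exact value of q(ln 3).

A = [[2,4],[0,4]]; eigenvalues λ = 4, 2.
Eigenvectors: (-2,-1) for λ=4, (1,0) for λ=2.
From the initial condition, c_1 = 5, c_2 = 10.
q(ln 3) = (5)(3^4)(-1) + (10)(3^2)(0) = -405.

-405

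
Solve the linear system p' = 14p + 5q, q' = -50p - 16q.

Coefficient matrix A = [[14, 5], [-50, -16]].
Characteristic polynomial det(A - λI) = λ^2 + 2λ + 26 = 0.
Eigenvalues λ = -1 ± 5i (complex conjugate pair).
For λ=-1+5i: an eigenvector is (0,1) - i(1,-3) = (0 - i, 1 + 3i).
A real fundamental pair from Re and Im of e^((-1+5i)t)v: X_1 = e^(-t)(cos(5t)·(0,1) + sin(5t)·(1,-3)), X_2 = e^(-t)(sin(5t)·(0,1) - cos(5t)·(1,-3)).
General solution: C_1X_1 + C_2X_2.

p(t) = C_1e^(-t)sin(5t) - C_2e^(-t)cos(5t), q(t) = -3C_1e^(-t)sin(5t) + C_1e^(-t)cos(5t) + C_2e^(-t)sin(5t) + 3C_2e^(-t)cos(5t)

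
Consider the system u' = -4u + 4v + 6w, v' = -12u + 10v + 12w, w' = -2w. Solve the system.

u(t) = c_1e^(4t) - c_2e^(-2t) - 2c_3e^(2t), v(t) = 2c_1e^(4t) - 2c_2e^(-2t) - 3c_3e^(2t), w(t) = c_2e^(-2t)

Coefficient matrix A = [[-4, 4, 6], [-12, 10, 12], [0, 0, -2]].
det(A - λI) = 0 gives eigenvalues λ = 4, -2, 2.
For λ=4: eigenvector (1,2,0).
For λ=-2: eigenvector (-1,-2,1).
For λ=2: eigenvector (-2,-3,0).
General solution: c_1e^(4t)(1,2,0) + c_2e^(-2t)(-1,-2,1) + c_3e^(2t)(-2,-3,0).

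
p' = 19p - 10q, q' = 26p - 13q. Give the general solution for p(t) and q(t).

Coefficient matrix A = [[19, -10], [26, -13]].
Characteristic polynomial det(A - λI) = λ^2 - 6λ + 13 = 0.
Eigenvalues λ = 3 ± 2i (complex conjugate pair).
For λ=3+2i: an eigenvector is (1,2) - i(-2,-3) = (1 + 2i, 2 + 3i).
A real fundamental pair from Re and Im of e^((3+2i)t)v: X_1 = e^(3t)(cos(2t)·(1,2) + sin(2t)·(-2,-3)), X_2 = e^(3t)(sin(2t)·(1,2) - cos(2t)·(-2,-3)).
General solution: c_1X_1 + c_2X_2.

p(t) = -2c_1e^(3t)sin(2t) + c_1e^(3t)cos(2t) + c_2e^(3t)sin(2t) + 2c_2e^(3t)cos(2t), q(t) = -3c_1e^(3t)sin(2t) + 2c_1e^(3t)cos(2t) + 2c_2e^(3t)sin(2t) + 3c_2e^(3t)cos(2t)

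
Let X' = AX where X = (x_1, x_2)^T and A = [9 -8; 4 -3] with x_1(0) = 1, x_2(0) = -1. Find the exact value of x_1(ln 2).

A = [[9,-8],[4,-3]]; eigenvalues λ = 5, 1.
Eigenvectors: (-2,-1) for λ=5, (-1,-1) for λ=1.
From the initial condition, c_1 = -2, c_2 = 3.
x_1(ln 2) = (-2)(2^5)(-2) + (3)(2^1)(-1) = 122.

122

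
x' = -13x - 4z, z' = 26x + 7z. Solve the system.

x(t) = C_1e^(-3t)sin(2t) + C_1e^(-3t)cos(2t) + C_2e^(-3t)sin(2t) - C_2e^(-3t)cos(2t), z(t) = -2C_1e^(-3t)sin(2t) - 3C_1e^(-3t)cos(2t) - 3C_2e^(-3t)sin(2t) + 2C_2e^(-3t)cos(2t)

Coefficient matrix A = [[-13, -4], [26, 7]].
Characteristic polynomial det(A - λI) = λ^2 + 6λ + 13 = 0.
Eigenvalues λ = -3 ± 2i (complex conjugate pair).
For λ=-3+2i: an eigenvector is (1,-3) - i(1,-2) = (1 - i, -3 + 2i).
A real fundamental pair from Re and Im of e^((-3+2i)t)v: X_1 = e^(-3t)(cos(2t)·(1,-3) + sin(2t)·(1,-2)), X_2 = e^(-3t)(sin(2t)·(1,-3) - cos(2t)·(1,-2)).
General solution: C_1X_1 + C_2X_2.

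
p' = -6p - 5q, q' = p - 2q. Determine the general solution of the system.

p(t) = -C_1e^(-4t)sin(t) - 2C_1e^(-4t)cos(t) - 2C_2e^(-4t)sin(t) + C_2e^(-4t)cos(t), q(t) = C_1e^(-4t)cos(t) + C_2e^(-4t)sin(t)

Coefficient matrix A = [[-6, -5], [1, -2]].
Characteristic polynomial det(A - λI) = λ^2 + 8λ + 17 = 0.
Eigenvalues λ = -4 ± i (complex conjugate pair).
For λ=-4+i: an eigenvector is (-2,1) - i(-1,0) = (-2 + i, 1).
A real fundamental pair from Re and Im of e^((-4+i)t)v: X_1 = e^(-4t)(cos(t)·(-2,1) + sin(t)·(-1,0)), X_2 = e^(-4t)(sin(t)·(-2,1) - cos(t)·(-1,0)).
General solution: C_1X_1 + C_2X_2.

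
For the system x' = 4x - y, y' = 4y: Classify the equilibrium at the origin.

A = [[4,-1],[0,4]]; det(A-λI) = λ^2 - 8λ + 16.
repeated λ = 4 with a single eigenvector.

unstable improper node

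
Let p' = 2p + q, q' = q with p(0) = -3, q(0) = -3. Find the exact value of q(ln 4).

A = [[2,1],[0,1]]; eigenvalues λ = 2, 1.
Eigenvectors: (1,0) for λ=2, (1,-1) for λ=1.
From the initial condition, c_1 = -6, c_2 = 3.
q(ln 4) = (-6)(4^2)(0) + (3)(4^1)(-1) = -12.

-12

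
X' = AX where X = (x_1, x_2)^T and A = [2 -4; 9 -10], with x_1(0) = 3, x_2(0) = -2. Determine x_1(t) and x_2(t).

Coefficient matrix A = [[2, -4], [9, -10]].
Characteristic polynomial det(A - λI) = λ^2 + 8λ + 16 = 0.
Single eigenvalue λ = -4 with algebraic multiplicity 2.
Eigenvector v = (-2,-3); generalized eigenvector w with (A-λI)w=v is (-1,-1).
General solution: e^(-4t)[K_1·v + K_2·(t·v + w)].
Applying x_1(0)=3, x_2(0)=-2 gives K_1=5, K_2=-13.

x_1(t) = 26te^(-4t) + 3e^(-4t), x_2(t) = 39te^(-4t) - 2e^(-4t)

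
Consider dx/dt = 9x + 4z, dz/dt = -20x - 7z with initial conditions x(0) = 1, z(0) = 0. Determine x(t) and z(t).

Coefficient matrix A = [[9, 4], [-20, -7]].
Characteristic polynomial det(A - λI) = λ^2 - 2λ + 17 = 0.
Eigenvalues λ = 1 ± 4i (complex conjugate pair).
For λ=1+4i: an eigenvector is (1,-2) - i(0,-1) = (1, -2 + i).
A real fundamental pair from Re and Im of e^((1+4i)t)v: X_1 = e^(t)(cos(4t)·(1,-2) + sin(4t)·(0,-1)), X_2 = e^(t)(sin(4t)·(1,-2) - cos(4t)·(0,-1)).
General solution: K_1X_1 + K_2X_2.
Applying x(0)=1, z(0)=0 gives K_1=1, K_2=2.

x(t) = 2e^(t)sin(4t) + e^(t)cos(4t), z(t) = -5e^(t)sin(4t)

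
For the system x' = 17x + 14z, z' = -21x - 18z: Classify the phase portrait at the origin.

saddle

A = [[17,14],[-21,-18]]; det(A-λI) = λ^2 + λ - 12.
λ = 3, -4: opposite signs.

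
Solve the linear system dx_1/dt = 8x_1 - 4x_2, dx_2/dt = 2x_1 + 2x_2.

Coefficient matrix A = [[8, -4], [2, 2]].
Characteristic polynomial det(A - λI) = λ^2 - 10λ + 24 = 0.
Eigenvalues λ = 6, 4.
For λ=6: (A-λI) row 1 is [2, -4], so an eigenvector is (-2, -1).
For λ=4: (A-λI) row 1 is [4, -4], so an eigenvector is (1, 1).
General solution: c_1e^(6t)(-2,-1) + c_2e^(4t)(1,1).

x_1(t) = -2c_1e^(6t) + c_2e^(4t), x_2(t) = -c_1e^(6t) + c_2e^(4t)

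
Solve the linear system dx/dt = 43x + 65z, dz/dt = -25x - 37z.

x(t) = -2K_1e^(3t)sin(5t) + 3K_1e^(3t)cos(5t) + 3K_2e^(3t)sin(5t) + 2K_2e^(3t)cos(5t), z(t) = K_1e^(3t)sin(5t) - 2K_1e^(3t)cos(5t) - 2K_2e^(3t)sin(5t) - K_2e^(3t)cos(5t)

Coefficient matrix A = [[43, 65], [-25, -37]].
Characteristic polynomial det(A - λI) = λ^2 - 6λ + 34 = 0.
Eigenvalues λ = 3 ± 5i (complex conjugate pair).
For λ=3+5i: an eigenvector is (3,-2) - i(-2,1) = (3 + 2i, -2 - i).
A real fundamental pair from Re and Im of e^((3+5i)t)v: X_1 = e^(3t)(cos(5t)·(3,-2) + sin(5t)·(-2,1)), X_2 = e^(3t)(sin(5t)·(3,-2) - cos(5t)·(-2,1)).
General solution: K_1X_1 + K_2X_2.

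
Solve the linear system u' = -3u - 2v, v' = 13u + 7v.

u(t) = c_1e^(2t)sin(t) - c_1e^(2t)cos(t) - c_2e^(2t)sin(t) - c_2e^(2t)cos(t), v(t) = -3c_1e^(2t)sin(t) + 2c_1e^(2t)cos(t) + 2c_2e^(2t)sin(t) + 3c_2e^(2t)cos(t)

Coefficient matrix A = [[-3, -2], [13, 7]].
Characteristic polynomial det(A - λI) = λ^2 - 4λ + 5 = 0.
Eigenvalues λ = 2 ± i (complex conjugate pair).
For λ=2+i: an eigenvector is (-1,2) - i(1,-3) = (-1 - i, 2 + 3i).
A real fundamental pair from Re and Im of e^((2+i)t)v: X_1 = e^(2t)(cos(t)·(-1,2) + sin(t)·(1,-3)), X_2 = e^(2t)(sin(t)·(-1,2) - cos(t)·(1,-3)).
General solution: c_1X_1 + c_2X_2.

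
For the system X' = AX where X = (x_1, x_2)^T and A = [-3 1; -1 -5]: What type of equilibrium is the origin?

A = [[-3,1],[-1,-5]]; det(A-λI) = λ^2 + 8λ + 16.
repeated λ = -4 with a single eigenvector.

stable improper node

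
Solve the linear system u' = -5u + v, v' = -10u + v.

Coefficient matrix A = [[-5, 1], [-10, 1]].
Characteristic polynomial det(A - λI) = λ^2 + 4λ + 5 = 0.
Eigenvalues λ = -2 ± i (complex conjugate pair).
For λ=-2+i: an eigenvector is (0,1) - i(1,3) = (0 - i, 1 - 3i).
A real fundamental pair from Re and Im of e^((-2+i)t)v: X_1 = e^(-2t)(cos(t)·(0,1) + sin(t)·(1,3)), X_2 = e^(-2t)(sin(t)·(0,1) - cos(t)·(1,3)).
General solution: c_1X_1 + c_2X_2.

u(t) = c_1e^(-2t)sin(t) - c_2e^(-2t)cos(t), v(t) = 3c_1e^(-2t)sin(t) + c_1e^(-2t)cos(t) + c_2e^(-2t)sin(t) - 3c_2e^(-2t)cos(t)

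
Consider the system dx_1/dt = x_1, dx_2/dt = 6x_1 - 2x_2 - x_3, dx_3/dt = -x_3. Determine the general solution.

Coefficient matrix A = [[1, 0, 0], [6, -2, -1], [0, 0, -1]].
det(A - λI) = 0 gives eigenvalues λ = 1, -2, -1.
For λ=1: eigenvector (1,2,0).
For λ=-2: eigenvector (0,1,0).
For λ=-1: eigenvector (0,-1,1).
General solution: K_1e^(t)(1,2,0) + K_2e^(-2t)(0,1,0) + K_3e^(-t)(0,-1,1).

x_1(t) = K_1e^(t), x_2(t) = 2K_1e^(t) + K_2e^(-2t) - K_3e^(-t), x_3(t) = K_3e^(-t)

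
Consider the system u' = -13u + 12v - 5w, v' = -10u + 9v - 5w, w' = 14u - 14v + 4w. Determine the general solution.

Coefficient matrix A = [[-13, 12, -5], [-10, 9, -5], [14, -14, 4]].
det(A - λI) = 0 gives eigenvalues λ = -3, 4, -1.
For λ=-3: eigenvector (1,0,-2).
For λ=4: eigenvector (-1,-1,1).
For λ=-1: eigenvector (1,1,0).
General solution: K_1e^(-3t)(1,0,-2) + K_2e^(4t)(-1,-1,1) + K_3e^(-t)(1,1,0).

u(t) = K_1e^(-3t) - K_2e^(4t) + K_3e^(-t), v(t) = -K_2e^(4t) + K_3e^(-t), w(t) = -2K_1e^(-3t) + K_2e^(4t)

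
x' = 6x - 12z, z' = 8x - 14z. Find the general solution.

x(t) = -3C_1e^(-2t) - C_2e^(-6t), z(t) = -2C_1e^(-2t) - C_2e^(-6t)

Coefficient matrix A = [[6, -12], [8, -14]].
Characteristic polynomial det(A - λI) = λ^2 + 8λ + 12 = 0.
Eigenvalues λ = -2, -6.
For λ=-2: (A-λI) row 1 is [8, -12], so an eigenvector is (-3, -2).
For λ=-6: (A-λI) row 1 is [12, -12], so an eigenvector is (-1, -1).
General solution: C_1e^(-2t)(-3,-2) + C_2e^(-6t)(-1,-1).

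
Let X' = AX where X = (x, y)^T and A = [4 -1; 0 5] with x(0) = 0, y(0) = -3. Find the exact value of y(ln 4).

-3072

A = [[4,-1],[0,5]]; eigenvalues λ = 4, 5.
Eigenvectors: (1,0) for λ=4, (1,-1) for λ=5.
From the initial condition, c_1 = -3, c_2 = 3.
y(ln 4) = (-3)(4^4)(0) + (3)(4^5)(-1) = -3072.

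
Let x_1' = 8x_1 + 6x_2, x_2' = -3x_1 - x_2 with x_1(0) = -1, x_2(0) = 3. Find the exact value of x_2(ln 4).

A = [[8,6],[-3,-1]]; eigenvalues λ = 5, 2.
Eigenvectors: (-2,1) for λ=5, (-1,1) for λ=2.
From the initial condition, c_1 = -2, c_2 = 5.
x_2(ln 4) = (-2)(4^5)(1) + (5)(4^2)(1) = -1968.

-1968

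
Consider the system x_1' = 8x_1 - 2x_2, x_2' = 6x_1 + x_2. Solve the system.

Coefficient matrix A = [[8, -2], [6, 1]].
Characteristic polynomial det(A - λI) = λ^2 - 9λ + 20 = 0.
Eigenvalues λ = 5, 4.
For λ=5: (A-λI) row 1 is [3, -2], so an eigenvector is (-2, -3).
For λ=4: (A-λI) row 1 is [4, -2], so an eigenvector is (1, 2).
General solution: C_1e^(5t)(-2,-3) + C_2e^(4t)(1,2).

x_1(t) = -2C_1e^(5t) + C_2e^(4t), x_2(t) = -3C_1e^(5t) + 2C_2e^(4t)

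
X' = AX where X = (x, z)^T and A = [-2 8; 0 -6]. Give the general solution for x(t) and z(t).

Coefficient matrix A = [[-2, 8], [0, -6]].
Characteristic polynomial det(A - λI) = λ^2 + 8λ + 12 = 0.
Eigenvalues λ = -6, -2.
For λ=-6: (A-λI) row 1 is [4, 8], so an eigenvector is (2, -1).
For λ=-2: (A-λI) row 1 is [0, 8], so an eigenvector is (-1, 0).
General solution: K_1e^(-6t)(2,-1) + K_2e^(-2t)(-1,0).

x(t) = 2K_1e^(-6t) - K_2e^(-2t), z(t) = -K_1e^(-6t)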